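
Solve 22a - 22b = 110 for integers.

Step 1: Check solvability.
gcd(22, 22) = 22
Since 22 divides 110, solutions exist.

Step 2: Apply extended Euclidean algorithm to find gcd.
We find integers such that 22*x0 + 22*y0 = 22

Step 3: Scale the particular solution.
Multiply by 110/22 = 5:
a = 0, b = -5

Step 4: Verify.
22*(0) - 22*(-5) = 110 = 110 ✓

a = 0, b = -5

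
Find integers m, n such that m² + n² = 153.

We need to find integers m, n > 0 such that m² + n² = 153.
Trying m = 3: n² = 153 - 3² = 153 - 9 = 144
n = 12
Check: 3² + 12² = 9 + 144 = 153 ✓

153 = 3² + 12²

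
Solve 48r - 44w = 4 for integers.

Step 1: Check solvability.
gcd(48, 44) = 4
Since 4 divides 4, solutions exist.

Step 2: Apply extended Euclidean algorithm to find gcd.
We find integers such that 48*x0 + 44*y0 = 4

Step 3: Scale the particular solution.
Multiply by 4/4 = 1:
r = 1, w = 1

Step 4: Verify.
48*(1) - 44*(1) = 4 = 4 ✓

r = 1, w = 1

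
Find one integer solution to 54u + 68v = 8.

Step 1: Check solvability.
gcd(54, 68) = 2
Since 2 divides 8, solutions exist.

Step 2: Apply extended Euclidean algorithm to find gcd.
We find integers such that 54*x0 + 68*y0 = 2

Step 3: Scale the particular solution.
Multiply by 8/2 = 4:
u = -20, v = 16

Step 4: Verify.
54*(-20) + 68*(16) = 8 = 8 ✓

u = -20, v = 16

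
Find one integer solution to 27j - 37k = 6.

Step 1: Check solvability.
gcd(27, 37) = 1
Since 1 divides 6, solutions exist.

Step 2: Apply extended Euclidean algorithm to find gcd.
We find integers such that 27*x0 + 37*y0 = 1

Step 3: Scale the particular solution.
Multiply by 6/1 = 6:
j = 66, k = 48

Step 4: Verify.
27*(66) - 37*(48) = 6 = 6 ✓

j = 66, k = 48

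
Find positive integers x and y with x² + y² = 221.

We need to find integers x, y > 0 such that x² + y² = 221.
Trying x = 5: y² = 221 - 5² = 221 - 25 = 196
y = 14
Check: 5² + 14² = 25 + 196 = 221 ✓

221 = 5² + 14²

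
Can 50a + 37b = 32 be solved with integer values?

Step 1: Compute gcd(50, 37).
gcd(50, 37) = 1

Step 2: Check divisibility.
Does 1 divide 32? 32 = 1 x 32, so yes.

By the theorem on linear Diophantine equations, 50a + 37b = 32 has integer solutions if and only if gcd(50, 37) divides 32. Since 1 | 32, solutions exist.

Yes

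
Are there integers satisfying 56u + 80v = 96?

Step 1: Compute gcd(56, 80).
gcd(56, 80) = 8

Step 2: Check divisibility.
Does 8 divide 96? 96 = 8 x 12, so yes.

By the theorem on linear Diophantine equations, 56u + 80v = 96 has integer solutions if and only if gcd(56, 80) divides 96. Since 8 | 96, solutions exist.

Yes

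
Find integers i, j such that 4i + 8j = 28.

Step 1: Check solvability.
gcd(4, 8) = 4
Since 4 divides 28, solutions exist.

Step 2: Apply extended Euclidean algorithm to find gcd.
We find integers such that 4*x0 + 8*y0 = 4

Step 3: Scale the particular solution.
Multiply by 28/4 = 7:
i = 7, j = 0

Step 4: Verify.
4*(7) + 8*(0) = 28 = 28 ✓

i = 7, j = 0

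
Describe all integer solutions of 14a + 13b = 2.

Step 1: Compute gcd(14, 13) = 1.
Since 1 divides 2, solutions exist.

Step 2: Find a particular solution using extended Euclidean algorithm.
We get a₀ = 2, b₀ = -2.
Check: 14*2 + 13*-2 = 2 = 2 ✓

Step 3: Write the general solution.
a = 2 + (13/1)t = 2 + 13t
b = -2 - (14/1)t = -2 - 14t
for any integer t.

a = 2 + 13t, b = -2 - 14t for integer t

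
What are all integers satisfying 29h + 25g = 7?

Step 1: Compute gcd(29, 25) = 1.
Since 1 divides 7, solutions exist.

Step 2: Find a particular solution using extended Euclidean algorithm.
We get h₀ = -42, g₀ = 49.
Check: 29*-42 + 25*49 = 7 = 7 ✓

Step 3: Write the general solution.
h = -42 + (25/1)t = -42 + 25t
g = 49 - (29/1)t = 49 - 29t
for any integer t.

h = -42 + 25t, g = 49 - 29t for integer t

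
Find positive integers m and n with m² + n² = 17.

We need to find integers m, n > 0 such that m² + n² = 17.
Trying m = 1: n² = 17 - 1² = 17 - 1 = 16
n = 4
Check: 1² + 4² = 1 + 16 = 17 ✓

17 = 1² + 4²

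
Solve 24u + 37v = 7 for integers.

Step 1: Check solvability.
gcd(24, 37) = 1
Since 1 divides 7, solutions exist.

Step 2: Apply extended Euclidean algorithm to find gcd.
We find integers such that 24*x0 + 37*y0 = 1

Step 3: Scale the particular solution.
Multiply by 7/1 = 7:
u = 119, v = -77

Step 4: Verify.
24*(119) + 37*(-77) = 7 = 7 ✓

u = 119, v = -77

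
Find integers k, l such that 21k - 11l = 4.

Step 1: Check solvability.
gcd(21, 11) = 1
Since 1 divides 4, solutions exist.

Step 2: Apply extended Euclidean algorithm to find gcd.
We find integers such that 21*x0 + 11*y0 = 1

Step 3: Scale the particular solution.
Multiply by 4/1 = 4:
k = -4, l = -8

Step 4: Verify.
21*(-4) - 11*(-8) = 4 = 4 ✓

k = -4, l = -8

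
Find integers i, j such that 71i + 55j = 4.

Step 1: Check solvability.
gcd(71, 55) = 1
Since 1 divides 4, solutions exist.

Step 2: Apply extended Euclidean algorithm to find gcd.
We find integers such that 71*x0 + 55*y0 = 1

Step 3: Scale the particular solution.
Multiply by 4/1 = 4:
i = -96, j = 124

Step 4: Verify.
71*(-96) + 55*(124) = 4 = 4 ✓

i = -96, j = 124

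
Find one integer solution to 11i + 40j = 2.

Step 1: Check solvability.
gcd(11, 40) = 1
Since 1 divides 2, solutions exist.

Step 2: Apply extended Euclidean algorithm to find gcd.
We find integers such that 11*x0 + 40*y0 = 1

Step 3: Scale the particular solution.
Multiply by 2/1 = 2:
i = 22, j = -6

Step 4: Verify.
11*(22) + 40*(-6) = 2 = 2 ✓

i = 22, j = -6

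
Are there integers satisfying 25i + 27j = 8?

Step 1: Compute gcd(25, 27).
gcd(25, 27) = 1

Step 2: Check divisibility.
Does 1 divide 8? 8 = 1 x 8, so yes.

By the theorem on linear Diophantine equations, 25i + 27j = 8 has integer solutions if and only if gcd(25, 27) divides 8. Since 1 | 8, solutions exist.

Yes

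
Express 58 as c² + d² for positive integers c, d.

We need to find integers c, d > 0 such that c² + d² = 58.
Trying c = 3: d² = 58 - 3² = 58 - 9 = 49
d = 7
Check: 3² + 7² = 9 + 49 = 58 ✓

58 = 3² + 7²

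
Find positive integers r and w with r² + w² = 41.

We need to find integers r, w > 0 such that r² + w² = 41.
Trying r = 4: w² = 41 - 4² = 41 - 16 = 25
w = 5
Check: 4² + 5² = 16 + 25 = 41 ✓

41 = 4² + 5²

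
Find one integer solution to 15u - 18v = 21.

Step 1: Check solvability.
gcd(15, 18) = 3
Since 3 divides 21, solutions exist.

Step 2: Apply extended Euclidean algorithm to find gcd.
We find integers such that 15*x0 + 18*y0 = 3

Step 3: Scale the particular solution.
Multiply by 21/3 = 7:
u = -7, v = -7

Step 4: Verify.
15*(-7) - 18*(-7) = 21 = 21 ✓

u = -7, v = -7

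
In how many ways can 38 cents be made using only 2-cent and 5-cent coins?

We need non-negative integers (x, y) with 2x + 5y = 38.
For each x from 0 to 19, check if (38 - 2x) is a non-negative multiple of 5.
Solutions (x, y): (4,6), (9,4), (14,2), (19,0)
Count: 4

4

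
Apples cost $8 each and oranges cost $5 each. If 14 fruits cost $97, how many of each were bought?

Let a = apples, o = oranges.
a + o = 14
8a + 5o = 97
Substitute o = 14 - a:
8a + 5(14 - a) = 97
(8 - 5)a = 97 - 70
3a = 27
a = 9, o = 14 - 9 = 5

Apples: 9, Oranges: 5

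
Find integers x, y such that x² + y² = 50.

We need to find integers x, y > 0 such that x² + y² = 50.
Trying x = 1: y² = 50 - 1² = 50 - 1 = 49
y = 7
Check: 1² + 7² = 1 + 49 = 50 ✓

50 = 1² + 7²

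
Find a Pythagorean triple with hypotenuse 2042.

We need a² + b² = 2042² = 4169764.
Trying: 1558² + 1320² = 2427364 + 1742400 = 4169764 ✓

(1558, 1320, 2042)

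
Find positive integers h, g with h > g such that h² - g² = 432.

Factor: h² - g² = (h+g)(h-g) = 432.
We need two factors of 432 with the same parity.
Use h+g = 216 and h-g = 2 (product 216·2 = 432).
Adding: 2h = 218, so h = 109.
Subtracting: 2g = 214, so g = 107.
Check: 109² - 107² = 11881 - 11449 = 432 ✓

h = 109, g = 107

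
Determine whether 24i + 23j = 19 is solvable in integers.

Step 1: Compute gcd(24, 23).
gcd(24, 23) = 1

Step 2: Check divisibility.
Does 1 divide 19? 19 = 1 x 19, so yes.

By the theorem on linear Diophantine equations, 24i + 23j = 19 has integer solutions if and only if gcd(24, 23) divides 19. Since 1 | 19, solutions exist.

Yes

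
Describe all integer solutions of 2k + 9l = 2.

Step 1: Compute gcd(2, 9) = 1.
Since 1 divides 2, solutions exist.

Step 2: Find a particular solution using extended Euclidean algorithm.
We get k₀ = -8, l₀ = 2.
Check: 2*-8 + 9*2 = 2 = 2 ✓

Step 3: Write the general solution.
k = -8 + (9/1)t = -8 + 9t
l = 2 - (2/1)t = 2 - 2t
for any integer t.

k = -8 + 9t, l = 2 - 2t for integer t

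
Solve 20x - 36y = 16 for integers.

Step 1: Check solvability.
gcd(20, 36) = 4
Since 4 divides 16, solutions exist.

Step 2: Apply extended Euclidean algorithm to find gcd.
We find integers such that 20*x0 + 36*y0 = 4

Step 3: Scale the particular solution.
Multiply by 16/4 = 4:
x = 8, y = 4

Step 4: Verify.
20*(8) - 36*(4) = 16 = 16 ✓

x = 8, y = 4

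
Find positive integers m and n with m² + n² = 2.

We need to find integers m, n > 0 such that m² + n² = 2.
Trying m = 1: n² = 2 - 1² = 2 - 1 = 1
n = 1
Check: 1² + 1² = 1 + 1 = 2 ✓

2 = 1² + 1²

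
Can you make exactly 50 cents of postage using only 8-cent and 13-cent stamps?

We need non-negative x, y with 8x + 13y = 50.
gcd(8, 13) = 1 divides 50, so integer solutions exist.
Search for a non-negative one: x = 3 gives 13y = 50 - 24 = 26, so y = 2.
Check: 8·3 + 13·2 = 50 ✓

Yes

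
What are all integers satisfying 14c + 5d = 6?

Step 1: Compute gcd(14, 5) = 1.
Since 1 divides 6, solutions exist.

Step 2: Find a particular solution using extended Euclidean algorithm.
We get c₀ = -6, d₀ = 18.
Check: 14*-6 + 5*18 = 6 = 6 ✓

Step 3: Write the general solution.
c = -6 + (5/1)t = -6 + 5t
d = 18 - (14/1)t = 18 - 14t
for any integer t.

c = -6 + 5t, d = 18 - 14t for integer t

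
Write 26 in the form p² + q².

We need to find integers p, q > 0 such that p² + q² = 26.
Trying p = 1: q² = 26 - 1² = 26 - 1 = 25
q = 5
Check: 1² + 5² = 1 + 25 = 26 ✓

26 = 1² + 5²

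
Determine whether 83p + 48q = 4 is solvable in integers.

Step 1: Compute gcd(83, 48).
gcd(83, 48) = 1

Step 2: Check divisibility.
Does 1 divide 4? 4 = 1 x 4, so yes.

By the theorem on linear Diophantine equations, 83p + 48q = 4 has integer solutions if and only if gcd(83, 48) divides 4. Since 1 | 4, solutions exist.

Yes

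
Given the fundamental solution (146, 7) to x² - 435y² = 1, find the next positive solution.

Solutions to x² - Dy² = 1 are generated by powers of (x₀ + y₀√D).
The next solution satisfies x₁ + y₁√435 = (x₀ + y₀√435)², giving:
x₁ = x₀² + 435y₀² = 146² + 435·7² = 21316 + 21315 = 42631
y₁ = 2x₀y₀ = 2·146·7 = 2044

Verify: 42631² - 435·2044² = 1817402161 - 1817402160 = 1 ✓

x = 42631, y = 2044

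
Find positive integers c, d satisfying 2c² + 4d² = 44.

Try small values of c and check whether (44 - 2c²)/4 is a perfect square.
c = 2: 2·2² = 8, so 4d² = 44 - 8 = 36, giving d² = 9, d = 3.
Check: 2·2² + 4·3² = 8 + 36 = 44 ✓

c = 2, d = 3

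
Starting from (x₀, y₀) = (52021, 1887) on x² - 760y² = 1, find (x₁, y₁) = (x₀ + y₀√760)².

Solutions to x² - Dy² = 1 are generated by powers of (x₀ + y₀√D).
The next solution satisfies x₁ + y₁√760 = (x₀ + y₀√760)², giving:
x₁ = x₀² + 760y₀² = 52021² + 760·1887² = 2706184441 + 2706184440 = 5412368881
y₁ = 2x₀y₀ = 2·52021·1887 = 196327254

Verify: 5412368881² - 760·196327254² = 29293736904017192161 - 29293736904017192160 = 1 ✓

x = 5412368881, y = 196327254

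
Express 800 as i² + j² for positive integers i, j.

We need to find integers i, j > 0 such that i² + j² = 800.
Trying i = 4: j² = 800 - 4² = 800 - 16 = 784
j = 28
Check: 4² + 28² = 16 + 784 = 800 ✓

800 = 4² + 28²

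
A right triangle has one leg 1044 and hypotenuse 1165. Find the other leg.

a² = c² - b² = 1357225 - 1089936 = 267289
a = 517

517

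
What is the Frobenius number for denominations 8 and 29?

For two coprime denominations a and b, the Frobenius number (largest value not representable as a non-negative combination) is ab - a - b.
Here gcd(8, 29) = 1, so they are coprime.
F(8, 29) = 8·29 - 8 - 29 = 232 - 37 = 195

195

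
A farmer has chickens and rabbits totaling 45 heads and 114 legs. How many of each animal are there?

Let c = chickens, r = rabbits.
Heads: c + r = 45
Legs: 2c + 4r = 114
From the first equation, c = 45 - r. Substitute:
2(45 - r) + 4r = 114
90 + 2r = 114
r = (114 - 90)/2 = 12
c = 45 - 12 = 33

Chickens: 33, Rabbits: 12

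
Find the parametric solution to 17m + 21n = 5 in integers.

Step 1: Compute gcd(17, 21) = 1.
Since 1 divides 5, solutions exist.

Step 2: Find a particular solution using extended Euclidean algorithm.
We get m₀ = 25, n₀ = -20.
Check: 17*25 + 21*-20 = 5 = 5 ✓

Step 3: Write the general solution.
m = 25 + (21/1)t = 25 + 21t
n = -20 - (17/1)t = -20 - 17t
for any integer t.

m = 25 + 21t, n = -20 - 17t for integer t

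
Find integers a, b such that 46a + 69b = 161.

Step 1: Check solvability.
gcd(46, 69) = 23
Since 23 divides 161, solutions exist.

Step 2: Apply extended Euclidean algorithm to find gcd.
We find integers such that 46*x0 + 69*y0 = 23

Step 3: Scale the particular solution.
Multiply by 161/23 = 7:
a = -7, b = 7

Step 4: Verify.
46*(-7) + 69*(7) = 161 = 161 ✓

a = -7, b = 7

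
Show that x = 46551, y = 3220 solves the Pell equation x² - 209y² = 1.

Compute x² = 46551² = 2166995601
Compute 209y² = 209·3220² = 209·10368400 = 2166995600
x² - 209y² = 2166995601 - 2166995600 = 1
Since this equals 1, (46551, 3220) is a solution.

Yes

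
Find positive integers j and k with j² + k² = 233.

We need to find integers j, k > 0 such that j² + k² = 233.
Trying j = 8: k² = 233 - 8² = 233 - 64 = 169
k = 13
Check: 8² + 13² = 64 + 169 = 233 ✓

233 = 8² + 13²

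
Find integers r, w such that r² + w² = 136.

We need to find integers r, w > 0 such that r² + w² = 136.
Trying r = 6: w² = 136 - 6² = 136 - 36 = 100
w = 10
Check: 6² + 10² = 36 + 100 = 136 ✓

136 = 6² + 10²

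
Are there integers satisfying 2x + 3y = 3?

Step 1: Compute gcd(2, 3).
gcd(2, 3) = 1

Step 2: Check divisibility.
Does 1 divide 3? 3 = 1 x 3, so yes.

By the theorem on linear Diophantine equations, 2x + 3y = 3 has integer solutions if and only if gcd(2, 3) divides 3. Since 1 | 3, solutions exist.

Yes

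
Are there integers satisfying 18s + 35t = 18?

Step 1: Compute gcd(18, 35).
gcd(18, 35) = 1

Step 2: Check divisibility.
Does 1 divide 18? 18 = 1 x 18, so yes.

By the theorem on linear Diophantine equations, 18s + 35t = 18 has integer solutions if and only if gcd(18, 35) divides 18. Since 1 | 18, solutions exist.

Yes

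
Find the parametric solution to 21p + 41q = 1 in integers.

Step 1: Compute gcd(21, 41) = 1.
Since 1 divides 1, solutions exist.

Step 2: Find a particular solution using extended Euclidean algorithm.
We get p₀ = 2, q₀ = -1.
Check: 21*2 + 41*-1 = 1 = 1 ✓

Step 3: Write the general solution.
p = 2 + (41/1)t = 2 + 41t
q = -1 - (21/1)t = -1 - 21t
for any integer t.

p = 2 + 41t, q = -1 - 21t for integer t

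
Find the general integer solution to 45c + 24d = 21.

Step 1: Compute gcd(45, 24) = 3.
Since 3 divides 21, solutions exist.

Step 2: Find a particular solution using extended Euclidean algorithm.
We get c₀ = -7, d₀ = 14.
Check: 45*-7 + 24*14 = 21 = 21 ✓

Step 3: Write the general solution.
c = -7 + (24/3)t = -7 + 8t
d = 14 - (45/3)t = 14 - 15t
for any integer t.

c = -7 + 8t, d = 14 - 15t for integer t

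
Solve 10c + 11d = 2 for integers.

Step 1: Check solvability.
gcd(10, 11) = 1
Since 1 divides 2, solutions exist.

Step 2: Apply extended Euclidean algorithm to find gcd.
We find integers such that 10*x0 + 11*y0 = 1

Step 3: Scale the particular solution.
Multiply by 2/1 = 2:
c = -2, d = 2

Step 4: Verify.
10*(-2) + 11*(2) = 2 = 2 ✓

c = -2, d = 2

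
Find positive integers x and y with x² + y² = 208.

We need to find integers x, y > 0 such that x² + y² = 208.
Trying x = 8: y² = 208 - 8² = 208 - 64 = 144
y = 12
Check: 8² + 12² = 64 + 144 = 208 ✓

208 = 8² + 12²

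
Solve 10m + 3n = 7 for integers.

Step 1: Check solvability.
gcd(10, 3) = 1
Since 1 divides 7, solutions exist.

Step 2: Apply extended Euclidean algorithm to find gcd.
We find integers such that 10*x0 + 3*y0 = 1

Step 3: Scale the particular solution.
Multiply by 7/1 = 7:
m = 7, n = -21

Step 4: Verify.
10*(7) + 3*(-21) = 7 = 7 ✓

m = 7, n = -21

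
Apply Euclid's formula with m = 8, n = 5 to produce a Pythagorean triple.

a = m² - n² = 8² - 5² = 64 - 25 = 39
b = 2mn = 2·8·5 = 80
c = m² + n² = 64 + 25 = 89
Verify: 39² + 80² = 1521 + 6400 = 7921 = 89² ✓

(39, 80, 89)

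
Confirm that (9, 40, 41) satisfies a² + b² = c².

Compute a² + b² = 9² + 40² = 81 + 1600 = 1681
Compute c² = 41² = 1681
Since 1681 = 1681, confirmed.

Yes, it is a Pythagorean triple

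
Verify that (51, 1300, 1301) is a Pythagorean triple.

Compute a² + b² = 51² + 1300² = 2601 + 1690000 = 1692601
Compute c² = 1301² = 1692601
Since 1692601 = 1692601, confirmed.

Yes, it is a Pythagorean triple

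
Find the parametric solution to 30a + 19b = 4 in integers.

Step 1: Compute gcd(30, 19) = 1.
Since 1 divides 4, solutions exist.

Step 2: Find a particular solution using extended Euclidean algorithm.
We get a₀ = 28, b₀ = -44.
Check: 30*28 + 19*-44 = 4 = 4 ✓

Step 3: Write the general solution.
a = 28 + (19/1)t = 28 + 19t
b = -44 - (30/1)t = -44 - 30t
for any integer t.

a = 28 + 19t, b = -44 - 30t for integer t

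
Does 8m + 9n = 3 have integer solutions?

Step 1: Compute gcd(8, 9).
gcd(8, 9) = 1

Step 2: Check divisibility.
Does 1 divide 3? 3 = 1 x 3, so yes.

By the theorem on linear Diophantine equations, 8m + 9n = 3 has integer solutions if and only if gcd(8, 9) divides 3. Since 1 | 3, solutions exist.

Yes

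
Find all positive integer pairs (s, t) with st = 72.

The positive divisors of 72 are: 1, 2, 3, 4, 6, 8, 9, 12, 18, 24, 36, 72.
Each divisor d gives the pair (d, 72/d):
(1, 72), (2, 36), (3, 24), (4, 18), (6, 12), (8, 9), (9, 8), (12, 6), (18, 4), (24, 3), (36, 2), (72, 1)

(1, 72), (2, 36), (3, 24), (4, 18), (6, 12), (8, 9), (9, 8), (12, 6), (18, 4), (24, 3), (36, 2), (72, 1)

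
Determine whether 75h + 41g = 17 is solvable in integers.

Step 1: Compute gcd(75, 41).
gcd(75, 41) = 1

Step 2: Check divisibility.
Does 1 divide 17? 17 = 1 x 17, so yes.

By the theorem on linear Diophantine equations, 75h + 41g = 17 has integer solutions if and only if gcd(75, 41) divides 17. Since 1 | 17, solutions exist.

Yes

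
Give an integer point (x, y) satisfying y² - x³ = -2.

Try small integer x values and check whether x³ - 2 is a perfect square.
x = 3: x³ - 2 = 3³ - 2 = 27 - 2 = 25
Is 25 a perfect square? 5² = 25 ✓
So (x, y) = (3, -5) is a solution.

x = 3, y = -5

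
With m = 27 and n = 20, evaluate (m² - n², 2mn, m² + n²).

a = m² - n² = 729 - 400 = 329
b = 2mn = 2·27·20 = 1080
c = m² + n² = 729 + 400 = 1129
Verify: 329² + 1080² = 108241 + 1166400 = 1274641 = 1129² ✓

(329, 1080, 1129)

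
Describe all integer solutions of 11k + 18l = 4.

Step 1: Compute gcd(11, 18) = 1.
Since 1 divides 4, solutions exist.

Step 2: Find a particular solution using extended Euclidean algorithm.
We get k₀ = 20, l₀ = -12.
Check: 11*20 + 18*-12 = 4 = 4 ✓

Step 3: Write the general solution.
k = 20 + (18/1)t = 20 + 18t
l = -12 - (11/1)t = -12 - 11t
for any integer t.

k = 20 + 18t, l = -12 - 11t for integer t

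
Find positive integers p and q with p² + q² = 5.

We need to find integers p, q > 0 such that p² + q² = 5.
Trying p = 1: q² = 5 - 1² = 5 - 1 = 4
q = 2
Check: 1² + 2² = 1 + 4 = 5 ✓

5 = 1² + 2²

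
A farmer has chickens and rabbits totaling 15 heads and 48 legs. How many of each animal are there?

Let c = chickens, r = rabbits.
Heads: c + r = 15
Legs: 2c + 4r = 48
From the first equation, c = 15 - r. Substitute:
2(15 - r) + 4r = 48
30 + 2r = 48
r = (48 - 30)/2 = 9
c = 15 - 9 = 6

Chickens: 6, Rabbits: 9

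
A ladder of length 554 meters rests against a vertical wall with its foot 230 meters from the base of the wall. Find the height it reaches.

The ladder, wall, and ground form a right triangle with hypotenuse 554 and one leg 230.
By the Pythagorean theorem: h² = 554² - 230² = 306916 - 52900 = 254016
h = √254016 = 504 meters

504 meters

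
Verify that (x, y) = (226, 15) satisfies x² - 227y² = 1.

Compute x² = 226² = 51076
Compute 227y² = 227·15² = 227·225 = 51075
x² - 227y² = 51076 - 51075 = 1
Since this equals 1, (226, 15) is a solution.

Yes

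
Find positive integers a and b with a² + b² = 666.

We need to find integers a, b > 0 such that a² + b² = 666.
Trying a = 15: b² = 666 - 15² = 666 - 225 = 441
b = 21
Check: 15² + 21² = 225 + 441 = 666 ✓

666 = 15² + 21²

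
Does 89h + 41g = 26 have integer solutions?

Step 1: Compute gcd(89, 41).
gcd(89, 41) = 1

Step 2: Check divisibility.
Does 1 divide 26? 26 = 1 x 26, so yes.

By the theorem on linear Diophantine equations, 89h + 41g = 26 has integer solutions if and only if gcd(89, 41) divides 26. Since 1 | 26, solutions exist.

Yes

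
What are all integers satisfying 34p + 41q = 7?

Step 1: Compute gcd(34, 41) = 1.
Since 1 divides 7, solutions exist.

Step 2: Find a particular solution using extended Euclidean algorithm.
We get p₀ = -42, q₀ = 35.
Check: 34*-42 + 41*35 = 7 = 7 ✓

Step 3: Write the general solution.
p = -42 + (41/1)t = -42 + 41t
q = 35 - (34/1)t = 35 - 34t
for any integer t.

p = -42 + 41t, q = 35 - 34t for integer t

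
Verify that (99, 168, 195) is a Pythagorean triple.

Compute a² + b² = 99² + 168² = 9801 + 28224 = 38025
Compute c² = 195² = 38025
Since 38025 = 38025, confirmed.

Yes, it is a Pythagorean triple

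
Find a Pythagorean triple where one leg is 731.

We need the other leg and hypotenuse such that 731² + x² = c².
Take x = 780, c = 1069: 731² + 780² = 534361 + 608400 = 1142761 = 1069² ✓
Triple: (731, 780, 1069)

(731, 780, 1069)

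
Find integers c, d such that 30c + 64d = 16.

Step 1: Check solvability.
gcd(30, 64) = 2
Since 2 divides 16, solutions exist.

Step 2: Apply extended Euclidean algorithm to find gcd.
We find integers such that 30*x0 + 64*y0 = 2

Step 3: Scale the particular solution.
Multiply by 16/2 = 8:
c = 120, d = -56

Step 4: Verify.
30*(120) + 64*(-56) = 16 = 16 ✓

c = 120, d = -56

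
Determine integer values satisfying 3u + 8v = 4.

Step 1: Check solvability.
gcd(3, 8) = 1
Since 1 divides 4, solutions exist.

Step 2: Apply extended Euclidean algorithm to find gcd.
We find integers such that 3*x0 + 8*y0 = 1

Step 3: Scale the particular solution.
Multiply by 4/1 = 4:
u = 12, v = -4

Step 4: Verify.
3*(12) + 8*(-4) = 4 = 4 ✓

u = 12, v = -4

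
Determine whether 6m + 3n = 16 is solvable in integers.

Step 1: Compute gcd(6, 3).
gcd(6, 3) = 3

Step 2: Check divisibility.
Does 3 divide 16? 16 = 3 x 5 + 1, so no.

By the theorem on linear Diophantine equations, 6m + 3n = 16 has integer solutions if and only if gcd(6, 3) divides 16. Since 3 does not divide 16, no solutions exist.

No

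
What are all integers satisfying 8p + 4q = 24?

Step 1: Compute gcd(8, 4) = 4.
Since 4 divides 24, solutions exist.

Step 2: Find a particular solution using extended Euclidean algorithm.
We get p₀ = 0, q₀ = 6.
Check: 8*0 + 4*6 = 24 = 24 ✓

Step 3: Write the general solution.
p = 0 + (4/4)t = 0 + 1t
q = 6 - (8/4)t = 6 - 2t
for any integer t.

p = 0 + 1t, q = 6 - 2t for integer t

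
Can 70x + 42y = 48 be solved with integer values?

Step 1: Compute gcd(70, 42).
gcd(70, 42) = 14

Step 2: Check divisibility.
Does 14 divide 48? 48 = 14 x 3 + 6, so no.

By the theorem on linear Diophantine equations, 70x + 42y = 48 has integer solutions if and only if gcd(70, 42) divides 48. Since 14 does not divide 48, no solutions exist.

No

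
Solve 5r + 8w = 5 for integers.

Step 1: Check solvability.
gcd(5, 8) = 1
Since 1 divides 5, solutions exist.

Step 2: Apply extended Euclidean algorithm to find gcd.
We find integers such that 5*x0 + 8*y0 = 1

Step 3: Scale the particular solution.
Multiply by 5/1 = 5:
r = -15, w = 10

Step 4: Verify.
5*(-15) + 8*(10) = 5 = 5 ✓

r = -15, w = 10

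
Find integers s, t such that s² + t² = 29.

We need to find integers s, t > 0 such that s² + t² = 29.
Trying s = 2: t² = 29 - 2² = 29 - 4 = 25
t = 5
Check: 2² + 5² = 4 + 25 = 29 ✓

29 = 2² + 5²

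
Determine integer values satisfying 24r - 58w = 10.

Step 1: Check solvability.
gcd(24, 58) = 2
Since 2 divides 10, solutions exist.

Step 2: Apply extended Euclidean algorithm to find gcd.
We find integers such that 24*x0 + 58*y0 = 2

Step 3: Scale the particular solution.
Multiply by 10/2 = 5:
r = -60, w = -25

Step 4: Verify.
24*(-60) - 58*(-25) = 10 = 10 ✓

r = -60, w = -25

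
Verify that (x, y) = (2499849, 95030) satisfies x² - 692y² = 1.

Compute x² = 2499849² = 6249245022801
Compute 692y² = 692·95030² = 692·9030700900 = 6249245022800
x² - 692y² = 6249245022801 - 6249245022800 = 1
Since this equals 1, (2499849, 95030) is a solution.

Yes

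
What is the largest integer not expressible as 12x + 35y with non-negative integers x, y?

For two coprime denominations a and b, the Frobenius number (largest value not representable as a non-negative combination) is ab - a - b.
Here gcd(12, 35) = 1, so they are coprime.
F(12, 35) = 12·35 - 12 - 35 = 420 - 47 = 373

373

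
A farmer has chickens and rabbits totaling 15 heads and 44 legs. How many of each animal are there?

Let c = chickens, r = rabbits.
Heads: c + r = 15
Legs: 2c + 4r = 44
From the first equation, c = 15 - r. Substitute:
2(15 - r) + 4r = 44
30 + 2r = 44
r = (44 - 30)/2 = 7
c = 15 - 7 = 8

Chickens: 8, Rabbits: 7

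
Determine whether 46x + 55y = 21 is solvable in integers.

Step 1: Compute gcd(46, 55).
gcd(46, 55) = 1

Step 2: Check divisibility.
Does 1 divide 21? 21 = 1 x 21, so yes.

By the theorem on linear Diophantine equations, 46x + 55y = 21 has integer solutions if and only if gcd(46, 55) divides 21. Since 1 | 21, solutions exist.

Yes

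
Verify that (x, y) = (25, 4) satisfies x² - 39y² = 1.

Compute x² = 25² = 625
Compute 39y² = 39·4² = 39·16 = 624
x² - 39y² = 625 - 624 = 1
Since this equals 1, (25, 4) is a solution.

Yes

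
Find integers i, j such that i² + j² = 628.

We need to find integers i, j > 0 such that i² + j² = 628.
Trying i = 12: j² = 628 - 12² = 628 - 144 = 484
j = 22
Check: 12² + 22² = 144 + 484 = 628 ✓

628 = 12² + 22²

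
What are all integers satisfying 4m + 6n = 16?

Step 1: Compute gcd(4, 6) = 2.
Since 2 divides 16, solutions exist.

Step 2: Find a particular solution using extended Euclidean algorithm.
We get m₀ = -8, n₀ = 8.
Check: 4*-8 + 6*8 = 16 = 16 ✓

Step 3: Write the general solution.
m = -8 + (6/2)t = -8 + 3t
n = 8 - (4/2)t = 8 - 2t
for any integer t.

m = -8 + 3t, n = 8 - 2t for integer t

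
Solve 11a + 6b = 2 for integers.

Step 1: Check solvability.
gcd(11, 6) = 1
Since 1 divides 2, solutions exist.

Step 2: Apply extended Euclidean algorithm to find gcd.
We find integers such that 11*x0 + 6*y0 = 1

Step 3: Scale the particular solution.
Multiply by 2/1 = 2:
a = -2, b = 4

Step 4: Verify.
11*(-2) + 6*(4) = 2 = 2 ✓

a = -2, b = 4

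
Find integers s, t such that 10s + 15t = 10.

Step 1: Check solvability.
gcd(10, 15) = 5
Since 5 divides 10, solutions exist.

Step 2: Apply extended Euclidean algorithm to find gcd.
We find integers such that 10*x0 + 15*y0 = 5

Step 3: Scale the particular solution.
Multiply by 10/5 = 2:
s = -2, t = 2

Step 4: Verify.
10*(-2) + 15*(2) = 10 = 10 ✓

s = -2, t = 2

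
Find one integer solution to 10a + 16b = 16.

Step 1: Check solvability.
gcd(10, 16) = 2
Since 2 divides 16, solutions exist.

Step 2: Apply extended Euclidean algorithm to find gcd.
We find integers such that 10*x0 + 16*y0 = 2

Step 3: Scale the particular solution.
Multiply by 16/2 = 8:
a = -24, b = 16

Step 4: Verify.
10*(-24) + 16*(16) = 16 = 16 ✓

a = -24, b = 16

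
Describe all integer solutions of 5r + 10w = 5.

Step 1: Compute gcd(5, 10) = 5.
Since 5 divides 5, solutions exist.

Step 2: Find a particular solution using extended Euclidean algorithm.
We get r₀ = 1, w₀ = 0.
Check: 5*1 + 10*0 = 5 = 5 ✓

Step 3: Write the general solution.
r = 1 + (10/5)t = 1 + 2t
w = 0 - (5/5)t = 0 - 1t
for any integer t.

r = 1 + 2t, w = 0 - 1t for integer t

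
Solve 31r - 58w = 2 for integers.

Step 1: Check solvability.
gcd(31, 58) = 1
Since 1 divides 2, solutions exist.

Step 2: Apply extended Euclidean algorithm to find gcd.
We find integers such that 31*x0 + 58*y0 = 1

Step 3: Scale the particular solution.
Multiply by 2/1 = 2:
r = 30, w = 16

Step 4: Verify.
31*(30) - 58*(16) = 2 = 2 ✓

r = 30, w = 16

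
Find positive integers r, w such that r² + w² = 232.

Search for r with 232 - r² a perfect square.
r = 6: 232 - 6² = 232 - 36 = 196 = 14² ✓
So r = 6, w = 14.

r = 6, w = 14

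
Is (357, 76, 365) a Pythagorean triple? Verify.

Compute a² + b² = 357² + 76² = 127449 + 5776 = 133225
Compute c² = 365² = 133225
Since 133225 = 133225, confirmed.

Yes, it is a Pythagorean triple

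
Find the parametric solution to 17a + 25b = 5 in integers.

Step 1: Compute gcd(17, 25) = 1.
Since 1 divides 5, solutions exist.

Step 2: Find a particular solution using extended Euclidean algorithm.
We get a₀ = 15, b₀ = -10.
Check: 17*15 + 25*-10 = 5 = 5 ✓

Step 3: Write the general solution.
a = 15 + (25/1)t = 15 + 25t
b = -10 - (17/1)t = -10 - 17t
for any integer t.

a = 15 + 25t, b = -10 - 17t for integer t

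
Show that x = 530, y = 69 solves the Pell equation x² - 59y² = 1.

Compute x² = 530² = 280900
Compute 59y² = 59·69² = 59·4761 = 280899
x² - 59y² = 280900 - 280899 = 1
Since this equals 1, (530, 69) is a solution.

Yes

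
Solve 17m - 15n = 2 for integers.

Step 1: Check solvability.
gcd(17, 15) = 1
Since 1 divides 2, solutions exist.

Step 2: Apply extended Euclidean algorithm to find gcd.
We find integers such that 17*x0 + 15*y0 = 1

Step 3: Scale the particular solution.
Multiply by 2/1 = 2:
m = -14, n = -16

Step 4: Verify.
17*(-14) - 15*(-16) = 2 = 2 ✓

m = -14, n = -16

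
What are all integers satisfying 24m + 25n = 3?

Step 1: Compute gcd(24, 25) = 1.
Since 1 divides 3, solutions exist.

Step 2: Find a particular solution using extended Euclidean algorithm.
We get m₀ = -3, n₀ = 3.
Check: 24*-3 + 25*3 = 3 = 3 ✓

Step 3: Write the general solution.
m = -3 + (25/1)t = -3 + 25t
n = 3 - (24/1)t = 3 - 24t
for any integer t.

m = -3 + 25t, n = 3 - 24t for integer t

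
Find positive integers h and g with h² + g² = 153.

We need to find integers h, g > 0 such that h² + g² = 153.
Trying h = 3: g² = 153 - 3² = 153 - 9 = 144
g = 12
Check: 3² + 12² = 9 + 144 = 153 ✓

153 = 3² + 12²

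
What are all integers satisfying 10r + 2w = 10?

Step 1: Compute gcd(10, 2) = 2.
Since 2 divides 10, solutions exist.

Step 2: Find a particular solution using extended Euclidean algorithm.
We get r₀ = 0, w₀ = 5.
Check: 10*0 + 2*5 = 10 = 10 ✓

Step 3: Write the general solution.
r = 0 + (2/2)t = 0 + 1t
w = 5 - (10/2)t = 5 - 5t
for any integer t.

r = 0 + 1t, w = 5 - 5t for integer t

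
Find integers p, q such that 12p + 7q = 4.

Step 1: Check solvability.
gcd(12, 7) = 1
Since 1 divides 4, solutions exist.

Step 2: Apply extended Euclidean algorithm to find gcd.
We find integers such that 12*x0 + 7*y0 = 1

Step 3: Scale the particular solution.
Multiply by 4/1 = 4:
p = 12, q = -20

Step 4: Verify.
12*(12) + 7*(-20) = 4 = 4 ✓

p = 12, q = -20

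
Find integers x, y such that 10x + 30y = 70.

Step 1: Check solvability.
gcd(10, 30) = 10
Since 10 divides 70, solutions exist.

Step 2: Apply extended Euclidean algorithm to find gcd.
We find integers such that 10*x0 + 30*y0 = 10

Step 3: Scale the particular solution.
Multiply by 70/10 = 7:
x = 7, y = 0

Step 4: Verify.
10*(7) + 30*(0) = 70 = 70 ✓

x = 7, y = 0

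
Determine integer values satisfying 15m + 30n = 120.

Step 1: Check solvability.
gcd(15, 30) = 15
Since 15 divides 120, solutions exist.

Step 2: Apply extended Euclidean algorithm to find gcd.
We find integers such that 15*x0 + 30*y0 = 15

Step 3: Scale the particular solution.
Multiply by 120/15 = 8:
m = 8, n = 0

Step 4: Verify.
15*(8) + 30*(0) = 120 = 120 ✓

m = 8, n = 0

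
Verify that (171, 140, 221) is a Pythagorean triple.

Compute a² + b²:
171² + 140² = 29241 + 19600 = 48841
Compute c²:
221² = 48841
Since 48841 = 48841, it is a Pythagorean triple.

Yes, it is a Pythagorean triple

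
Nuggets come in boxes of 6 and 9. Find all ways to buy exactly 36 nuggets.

We need non-negative integers (x, y) with 6x + 9y = 36.
For each x in 0..6, check if 36 - 6x is a non-negative multiple of 9.
x = 0: 9y = 36, y = 4 ✓
x = 3: 9y = 18, y = 2 ✓
x = 6: 9y = 0, y = 0 ✓

(0 boxes of 6, 4 boxes of 9), (3 boxes of 6, 2 boxes of 9), (6 boxes of 6, 0 boxes of 9)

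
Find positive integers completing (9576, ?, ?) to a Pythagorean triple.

We need the other leg and hypotenuse such that 9576² + x² = c².
Take x = 4557, c = 10605: 9576² + 4557² = 91699776 + 20766249 = 112466025 = 10605² ✓
Triple: (4557, 9576, 10605)

(4557, 9576, 10605)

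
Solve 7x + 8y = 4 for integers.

Step 1: Check solvability.
gcd(7, 8) = 1
Since 1 divides 4, solutions exist.

Step 2: Apply extended Euclidean algorithm to find gcd.
We find integers such that 7*x0 + 8*y0 = 1

Step 3: Scale the particular solution.
Multiply by 4/1 = 4:
x = -4, y = 4

Step 4: Verify.
7*(-4) + 8*(4) = 4 = 4 ✓

x = -4, y = 4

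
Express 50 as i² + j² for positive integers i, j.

We need to find integers i, j > 0 such that i² + j² = 50.
Trying i = 1: j² = 50 - 1² = 50 - 1 = 49
j = 7
Check: 1² + 7² = 1 + 49 = 50 ✓

50 = 1² + 7²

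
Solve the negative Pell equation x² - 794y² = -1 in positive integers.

We need x² = 794y² - 1. Try successive y:
y = 1: x² = 794·1² - 1 = 793, not a perfect square
y = 2: x² = 794·2² - 1 = 3175, not a perfect square
y = 3: x² = 794·3² - 1 = 7145, not a perfect square
...
y = 1073: x² = 794·1073² - 1 = 914155225 = 30235² ✓
Check: 30235² - 794·1073² = 914155225 - 914155226 = -1 ✓

x = 30235, y = 1073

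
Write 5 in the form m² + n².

We need to find integers m, n > 0 such that m² + n² = 5.
Trying m = 1: n² = 5 - 1² = 5 - 1 = 4
n = 2
Check: 1² + 2² = 1 + 4 = 5 ✓

5 = 1² + 2²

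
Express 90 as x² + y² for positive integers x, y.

We need to find integers x, y > 0 such that x² + y² = 90.
Trying x = 3: y² = 90 - 3² = 90 - 9 = 81
y = 9
Check: 3² + 9² = 9 + 81 = 90 ✓

90 = 3² + 9²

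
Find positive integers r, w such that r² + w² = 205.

Search for r with 205 - r² a perfect square.
r = 3: 205 - 3² = 205 - 9 = 196 = 14² ✓
So r = 3, w = 14.

r = 3, w = 14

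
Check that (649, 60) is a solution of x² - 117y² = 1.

Compute x² = 649² = 421201
Compute 117y² = 117·60² = 117·3600 = 421200
x² - 117y² = 421201 - 421200 = 1
Since this equals 1, (649, 60) is a solution.

Yes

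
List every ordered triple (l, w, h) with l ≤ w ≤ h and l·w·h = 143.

Iterate l from 1 to ⌊143^(1/3)⌋. For each l dividing 143, iterate w ≥ l with w dividing 143/l, and set h = 143/(l·w).
Triples found (2): (1×1×143), (1×11×13)

(1×1×143), (1×11×13)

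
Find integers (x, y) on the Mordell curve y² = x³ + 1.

Try small integer x values and check whether x³ + 1 is a perfect square.
x = 0: x³ + 1 = 0³ + 1 = 0 + 1 = 1
Is 1 a perfect square? 1² = 1 ✓
So (x, y) = (0, 1) is a solution.

x = 0, y = 1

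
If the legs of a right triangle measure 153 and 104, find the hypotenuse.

c² = a² + b² = 153² + 104² = 23409 + 10816 = 34225
c = 185

185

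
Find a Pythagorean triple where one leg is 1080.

We need the other leg and hypotenuse such that 1080² + x² = c².
Take x = 329, c = 1129: 1080² + 329² = 1166400 + 108241 = 1274641 = 1129² ✓
Triple: (329, 1080, 1129)

(329, 1080, 1129)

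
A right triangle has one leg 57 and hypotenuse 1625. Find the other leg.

b² = c² - a² = 2640625 - 3249 = 2637376
b = 1624

1624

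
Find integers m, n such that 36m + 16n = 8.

Step 1: Check solvability.
gcd(36, 16) = 4
Since 4 divides 8, solutions exist.

Step 2: Apply extended Euclidean algorithm to find gcd.
We find integers such that 36*x0 + 16*y0 = 4

Step 3: Scale the particular solution.
Multiply by 8/4 = 2:
m = 2, n = -4

Step 4: Verify.
36*(2) + 16*(-4) = 8 = 8 ✓

m = 2, n = -4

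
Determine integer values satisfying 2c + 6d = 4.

Step 1: Check solvability.
gcd(2, 6) = 2
Since 2 divides 4, solutions exist.

Step 2: Apply extended Euclidean algorithm to find gcd.
We find integers such that 2*x0 + 6*y0 = 2

Step 3: Scale the particular solution.
Multiply by 4/2 = 2:
c = 2, d = 0

Step 4: Verify.
2*(2) + 6*(0) = 4 = 4 ✓

c = 2, d = 0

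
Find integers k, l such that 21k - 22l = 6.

Step 1: Check solvability.
gcd(21, 22) = 1
Since 1 divides 6, solutions exist.

Step 2: Apply extended Euclidean algorithm to find gcd.
We find integers such that 21*x0 + 22*y0 = 1

Step 3: Scale the particular solution.
Multiply by 6/1 = 6:
k = -6, l = -6

Step 4: Verify.
21*(-6) - 22*(-6) = 6 = 6 ✓

k = -6, l = -6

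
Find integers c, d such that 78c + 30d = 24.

Step 1: Check solvability.
gcd(78, 30) = 6
Since 6 divides 24, solutions exist.

Step 2: Apply extended Euclidean algorithm to find gcd.
We find integers such that 78*x0 + 30*y0 = 6

Step 3: Scale the particular solution.
Multiply by 24/6 = 4:
c = 8, d = -20

Step 4: Verify.
78*(8) + 30*(-20) = 24 = 24 ✓

c = 8, d = -20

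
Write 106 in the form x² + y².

We need to find integers x, y > 0 such that x² + y² = 106.
Trying x = 5: y² = 106 - 5² = 106 - 25 = 81
y = 9
Check: 5² + 9² = 25 + 81 = 106 ✓

106 = 5² + 9²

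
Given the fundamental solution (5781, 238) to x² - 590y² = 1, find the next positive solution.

Solutions to x² - Dy² = 1 are generated by powers of (x₀ + y₀√D).
The next solution satisfies x₁ + y₁√590 = (x₀ + y₀√590)², giving:
x₁ = x₀² + 590y₀² = 5781² + 590·238² = 33419961 + 33419960 = 66839921
y₁ = 2x₀y₀ = 2·5781·238 = 2751756

Verify: 66839921² - 590·2751756² = 4467575039286241 - 4467575039286240 = 1 ✓

x = 66839921, y = 2751756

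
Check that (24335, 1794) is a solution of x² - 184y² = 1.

Compute x² = 24335² = 592192225
Compute 184y² = 184·1794² = 184·3218436 = 592192224
x² - 184y² = 592192225 - 592192224 = 1
Since this equals 1, (24335, 1794) is a solution.

Yes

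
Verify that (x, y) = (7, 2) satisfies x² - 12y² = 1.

Compute x² = 7² = 49
Compute 12y² = 12·2² = 12·4 = 48
x² - 12y² = 49 - 48 = 1
Since this equals 1, (7, 2) is a solution.

Yes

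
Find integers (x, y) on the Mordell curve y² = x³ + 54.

Try small integer x values and check whether x³ + 54 is a perfect square.
x = 3: x³ + 54 = 3³ + 54 = 27 + 54 = 81
Is 81 a perfect square? 9² = 81 ✓
So (x, y) = (3, 9) is a solution.

x = 3, y = 9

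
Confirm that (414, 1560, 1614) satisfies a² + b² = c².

Compute a² + b² = 414² + 1560² = 171396 + 2433600 = 2604996
Compute c² = 1614² = 2604996
Since 2604996 = 2604996, confirmed.

Yes, it is a Pythagorean triple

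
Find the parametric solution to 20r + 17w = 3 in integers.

Step 1: Compute gcd(20, 17) = 1.
Since 1 divides 3, solutions exist.

Step 2: Find a particular solution using extended Euclidean algorithm.
We get r₀ = 18, w₀ = -21.
Check: 20*18 + 17*-21 = 3 = 3 ✓

Step 3: Write the general solution.
r = 18 + (17/1)t = 18 + 17t
w = -21 - (20/1)t = -21 - 20t
for any integer t.

r = 18 + 17t, w = -21 - 20t for integer t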